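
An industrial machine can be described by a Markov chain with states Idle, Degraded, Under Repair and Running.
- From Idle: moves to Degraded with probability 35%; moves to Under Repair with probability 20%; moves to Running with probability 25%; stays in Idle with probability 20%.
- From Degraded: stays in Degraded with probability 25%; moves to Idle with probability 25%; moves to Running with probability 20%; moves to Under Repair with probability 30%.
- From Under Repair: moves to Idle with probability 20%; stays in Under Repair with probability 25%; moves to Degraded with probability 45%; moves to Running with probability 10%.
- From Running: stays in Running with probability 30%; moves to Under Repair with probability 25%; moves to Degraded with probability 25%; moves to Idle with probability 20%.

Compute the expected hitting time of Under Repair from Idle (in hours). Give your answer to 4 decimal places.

Let t(s) be the expected number of hours to first reach Under Repair from state s, with t(Under Repair) = 0. Conditioning on the first hour:
t(Idle) = 1 + 0.2·t(Idle) + 0.35·t(Degraded) + 0.25·t(Running)
t(Degraded) = 1 + 0.25·t(Idle) + 0.25·t(Degraded) + 0.2·t(Running)
t(Running) = 1 + 0.2·t(Idle) + 0.25·t(Degraded) + 0.3·t(Running)
Solving: t(Idle) = 4.1331, t(Degraded) = 3.7655, t(Running) = 3.9543.
Expected hours from Idle to Under Repair: 4.1331.

4.1331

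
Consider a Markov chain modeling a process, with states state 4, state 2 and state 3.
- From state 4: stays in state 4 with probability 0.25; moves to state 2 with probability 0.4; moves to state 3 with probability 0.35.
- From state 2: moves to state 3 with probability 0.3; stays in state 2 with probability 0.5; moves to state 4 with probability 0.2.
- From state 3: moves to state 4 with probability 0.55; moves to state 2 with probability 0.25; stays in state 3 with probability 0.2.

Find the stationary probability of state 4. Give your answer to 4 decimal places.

Let the stationary distribution be π with π = πP and π_1 + π_2 + π_3 = 1.
π_1 = 0.25·π_1 + 0.2·π_2 + 0.55·π_3
π_2 = 0.4·π_1 + 0.5·π_2 + 0.25·π_3
Solving with the normalization constraint gives π = (0.3163, 0.3966, 0.2871).
So the stationary probability of state 4 is 0.3163.

0.3163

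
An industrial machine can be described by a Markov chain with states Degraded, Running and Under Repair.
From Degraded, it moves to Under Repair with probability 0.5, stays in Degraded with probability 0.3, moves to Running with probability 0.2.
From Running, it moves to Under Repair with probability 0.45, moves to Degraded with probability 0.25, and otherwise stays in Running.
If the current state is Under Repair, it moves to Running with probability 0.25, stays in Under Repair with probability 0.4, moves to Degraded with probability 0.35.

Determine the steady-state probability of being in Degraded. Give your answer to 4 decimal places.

Let the stationary distribution be π with π = πP and π_1 + π_2 + π_3 = 1.
π_1 = 0.3·π_1 + 0.25·π_2 + 0.35·π_3
π_2 = 0.2·π_1 + 0.3·π_2 + 0.25·π_3
Solving with the normalization constraint gives π = (0.3098, 0.2469, 0.4433).
So the stationary probability of Degraded is 0.3098.

0.3098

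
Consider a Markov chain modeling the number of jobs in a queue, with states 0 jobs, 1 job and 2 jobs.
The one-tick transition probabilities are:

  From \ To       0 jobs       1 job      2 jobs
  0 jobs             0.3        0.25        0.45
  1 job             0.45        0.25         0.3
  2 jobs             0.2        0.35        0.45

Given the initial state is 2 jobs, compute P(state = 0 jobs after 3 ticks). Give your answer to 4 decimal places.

0.3045

Propagate the distribution vector 3 ticks from 2 jobs.
After 0 ticks: (0.0000, 0.0000, 1.0000)
After 1 tick: (0.2000, 0.3500, 0.4500)
After 2 ticks: (0.3075, 0.2950, 0.3975)
After 3 ticks: (0.3045, 0.2898, 0.4058)
P(in 0 jobs after 3 ticks) = 0.3045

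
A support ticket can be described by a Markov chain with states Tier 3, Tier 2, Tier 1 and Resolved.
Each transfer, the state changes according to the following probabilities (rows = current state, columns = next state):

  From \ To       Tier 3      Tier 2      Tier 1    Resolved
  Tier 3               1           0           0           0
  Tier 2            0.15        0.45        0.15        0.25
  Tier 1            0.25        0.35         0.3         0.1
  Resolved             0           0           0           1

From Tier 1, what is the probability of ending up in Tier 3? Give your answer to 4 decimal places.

0.5714

Let h(s) be the probability of absorption at Tier 3 starting from transient state s. Then h(Tier 3) = 1 and h(Resolved) = 0. By first-step analysis:
h(Tier 2) = 0.15·1 + 0.45·h(Tier 2) + 0.15·h(Tier 1) + 0.25·0
h(Tier 1) = 0.25·1 + 0.35·h(Tier 2) + 0.3·h(Tier 1) + 0.1·0
Solving: h(Tier 2) = 0.4286, h(Tier 1) = 0.5714.
Starting from Tier 1, the probability is 0.5714.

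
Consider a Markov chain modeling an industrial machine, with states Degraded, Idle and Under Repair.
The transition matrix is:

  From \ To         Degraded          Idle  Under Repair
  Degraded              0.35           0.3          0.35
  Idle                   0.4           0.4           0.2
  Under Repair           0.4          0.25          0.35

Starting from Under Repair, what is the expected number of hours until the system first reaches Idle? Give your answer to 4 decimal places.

Let t(s) be the expected number of hours to first reach Idle from state s, with t(Idle) = 0. Conditioning on the first hour:
t(Degraded) = 1 + 0.35·t(Degraded) + 0.35·t(Under Repair)
t(Under Repair) = 1 + 0.4·t(Degraded) + 0.35·t(Under Repair)
Solving: t(Degraded) = 3.5398, t(Under Repair) = 3.7168.
Expected hours from Under Repair to Idle: 3.7168.

3.7168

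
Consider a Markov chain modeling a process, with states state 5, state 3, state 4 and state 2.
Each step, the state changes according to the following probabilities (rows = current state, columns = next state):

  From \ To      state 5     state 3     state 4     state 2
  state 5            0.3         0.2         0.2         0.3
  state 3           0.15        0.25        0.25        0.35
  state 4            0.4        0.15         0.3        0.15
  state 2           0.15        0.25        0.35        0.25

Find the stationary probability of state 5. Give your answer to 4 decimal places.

0.2578

Let the stationary distribution be π with π = πP and π_1 + π_2 + π_3 + π_4 = 1.
π_1 = 0.3·π_1 + 0.15·π_2 + 0.4·π_3 + 0.15·π_4
π_2 = 0.2·π_1 + 0.25·π_2 + 0.15·π_3 + 0.25·π_4
π_3 = 0.2·π_1 + 0.25·π_2 + 0.3·π_3 + 0.35·π_4
Solving with the normalization constraint gives π = (0.2578, 0.2095, 0.2766, 0.2562).
So the stationary probability of state 5 is 0.2578.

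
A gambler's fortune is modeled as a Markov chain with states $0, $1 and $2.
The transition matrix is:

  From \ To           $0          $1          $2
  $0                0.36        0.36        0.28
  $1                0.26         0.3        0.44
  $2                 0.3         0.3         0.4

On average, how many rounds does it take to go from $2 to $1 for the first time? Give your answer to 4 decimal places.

3.1333

Let t(s) be the expected number of rounds to first reach $1 from state s, with t($1) = 0. Conditioning on the first round:
t($0) = 1 + 0.36·t($0) + 0.28·t($2)
t($2) = 1 + 0.3·t($0) + 0.4·t($2)
Solving: t($0) = 2.9333, t($2) = 3.1333.
Expected rounds from $2 to $1: 3.1333.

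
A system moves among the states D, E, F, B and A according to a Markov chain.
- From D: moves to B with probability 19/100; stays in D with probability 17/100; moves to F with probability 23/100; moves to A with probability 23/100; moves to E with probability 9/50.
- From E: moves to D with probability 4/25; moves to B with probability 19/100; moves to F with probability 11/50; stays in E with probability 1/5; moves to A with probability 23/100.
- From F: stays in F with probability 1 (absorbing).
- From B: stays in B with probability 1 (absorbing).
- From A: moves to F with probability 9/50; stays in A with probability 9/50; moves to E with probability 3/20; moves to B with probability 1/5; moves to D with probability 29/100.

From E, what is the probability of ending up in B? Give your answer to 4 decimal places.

0.4742

Let h(s) be the probability of absorption at B starting from transient state s. Then h(B) = 1 and h(F) = 0. By first-step analysis:
h(D) = 0.17·h(D) + 0.18·h(E) + 0.23·0 + 0.19·1 + 0.23·h(A)
h(E) = 0.16·h(D) + 0.2·h(E) + 0.22·0 + 0.19·1 + 0.23·h(A)
h(A) = 0.29·h(D) + 0.15·h(E) + 0.18·0 + 0.2·1 + 0.18·h(A)
Solving: h(D) = 0.4694, h(E) = 0.4742, h(A) = 0.4966.
Starting from E, the probability is 0.4742.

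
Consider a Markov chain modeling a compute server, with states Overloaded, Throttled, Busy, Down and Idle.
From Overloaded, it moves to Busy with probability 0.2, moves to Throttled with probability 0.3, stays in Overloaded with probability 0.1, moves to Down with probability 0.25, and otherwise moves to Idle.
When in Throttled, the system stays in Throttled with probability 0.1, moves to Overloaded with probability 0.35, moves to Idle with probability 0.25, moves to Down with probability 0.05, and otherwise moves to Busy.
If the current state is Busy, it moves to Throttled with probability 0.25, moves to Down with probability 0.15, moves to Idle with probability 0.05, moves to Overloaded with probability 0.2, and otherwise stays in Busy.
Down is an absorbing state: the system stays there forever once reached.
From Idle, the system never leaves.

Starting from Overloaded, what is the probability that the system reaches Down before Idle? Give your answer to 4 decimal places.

0.5431

Let h(s) be the probability of absorption at Down starting from transient state s. Then h(Down) = 1 and h(Idle) = 0. By first-step analysis:
h(Overloaded) = 0.1·h(Overloaded) + 0.3·h(Throttled) + 0.2·h(Busy) + 0.25·1 + 0.15·0
h(Throttled) = 0.35·h(Overloaded) + 0.1·h(Throttled) + 0.25·h(Busy) + 0.05·1 + 0.25·0
h(Busy) = 0.2·h(Overloaded) + 0.25·h(Throttled) + 0.35·h(Busy) + 0.15·1 + 0.05·0
Solving: h(Overloaded) = 0.5431, h(Throttled) = 0.4224, h(Busy) = 0.5603.
Starting from Overloaded, the probability is 0.5431.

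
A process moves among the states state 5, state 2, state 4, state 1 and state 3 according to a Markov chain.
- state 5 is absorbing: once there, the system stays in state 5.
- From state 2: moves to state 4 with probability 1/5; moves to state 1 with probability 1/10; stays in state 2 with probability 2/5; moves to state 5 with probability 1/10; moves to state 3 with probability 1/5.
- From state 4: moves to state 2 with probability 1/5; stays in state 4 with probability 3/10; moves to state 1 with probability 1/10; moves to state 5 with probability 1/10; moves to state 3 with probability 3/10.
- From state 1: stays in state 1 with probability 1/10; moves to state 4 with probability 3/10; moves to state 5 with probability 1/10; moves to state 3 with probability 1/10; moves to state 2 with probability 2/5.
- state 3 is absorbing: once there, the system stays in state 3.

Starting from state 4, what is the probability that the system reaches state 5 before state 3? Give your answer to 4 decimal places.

Let h(s) be the probability of absorption at state 5 starting from transient state s. Then h(state 5) = 1 and h(state 3) = 0. By first-step analysis:
h(state 2) = 0.1·1 + 0.4·h(state 2) + 0.2·h(state 4) + 0.1·h(state 1) + 0.2·0
h(state 4) = 0.1·1 + 0.2·h(state 2) + 0.3·h(state 4) + 0.1·h(state 1) + 0.3·0
h(state 1) = 0.1·1 + 0.4·h(state 2) + 0.3·h(state 4) + 0.1·h(state 1) + 0.1·0
Solving: h(state 2) = 0.3191, h(state 4) = 0.2837, h(state 1) = 0.3475.
Starting from state 4, the probability is 0.2837.

0.2837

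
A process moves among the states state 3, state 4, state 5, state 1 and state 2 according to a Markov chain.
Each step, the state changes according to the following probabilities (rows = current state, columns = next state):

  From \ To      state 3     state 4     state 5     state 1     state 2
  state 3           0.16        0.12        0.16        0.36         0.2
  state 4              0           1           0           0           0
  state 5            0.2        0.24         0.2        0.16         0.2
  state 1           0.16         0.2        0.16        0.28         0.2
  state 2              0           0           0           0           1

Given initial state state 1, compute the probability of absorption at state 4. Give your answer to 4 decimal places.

Let h(s) be the probability of absorption at state 4 starting from transient state s. Then h(state 4) = 1 and h(state 2) = 0. By first-step analysis:
h(state 3) = 0.16·h(state 3) + 0.12·1 + 0.16·h(state 5) + 0.36·h(state 1) + 0.2·0
h(state 5) = 0.2·h(state 3) + 0.24·1 + 0.2·h(state 5) + 0.16·h(state 1) + 0.2·0
h(state 1) = 0.16·h(state 3) + 0.2·1 + 0.16·h(state 5) + 0.28·h(state 1) + 0.2·0
Solving: h(state 3) = 0.4508, h(state 5) = 0.5110, h(state 1) = 0.4915.
Starting from state 1, the probability is 0.4915.

0.4915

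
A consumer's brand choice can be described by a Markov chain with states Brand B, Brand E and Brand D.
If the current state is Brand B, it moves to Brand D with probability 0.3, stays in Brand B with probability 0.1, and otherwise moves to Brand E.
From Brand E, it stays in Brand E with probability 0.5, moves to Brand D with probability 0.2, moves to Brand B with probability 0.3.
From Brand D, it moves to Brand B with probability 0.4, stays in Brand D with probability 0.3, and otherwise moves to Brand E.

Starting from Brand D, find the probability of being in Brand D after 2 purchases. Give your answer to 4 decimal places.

Sum over the intermediate state after 1 purchase:
P = P(Brand D→Brand B)·P(Brand B→Brand D) + P(Brand D→Brand E)·P(Brand E→Brand D) + P(Brand D→Brand D)·P(Brand D→Brand D)
  = 0.4×0.3 + 0.3×0.2 + 0.3×0.3
  = 0.1200 + 0.0600 + 0.0900 = 0.2700

0.2700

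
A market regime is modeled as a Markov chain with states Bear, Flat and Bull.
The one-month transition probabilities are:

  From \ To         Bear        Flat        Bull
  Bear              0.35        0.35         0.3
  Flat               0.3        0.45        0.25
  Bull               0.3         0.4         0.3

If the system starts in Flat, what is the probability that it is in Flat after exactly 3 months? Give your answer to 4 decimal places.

0.4046

Propagate the distribution vector 3 months from Flat.
After 0 months: (0.0000, 1.0000, 0.0000)
After 1 month: (0.3000, 0.4500, 0.2500)
After 2 months: (0.3150, 0.4075, 0.2775)
After 3 months: (0.3158, 0.4046, 0.2796)
P(in Flat after 3 months) = 0.4046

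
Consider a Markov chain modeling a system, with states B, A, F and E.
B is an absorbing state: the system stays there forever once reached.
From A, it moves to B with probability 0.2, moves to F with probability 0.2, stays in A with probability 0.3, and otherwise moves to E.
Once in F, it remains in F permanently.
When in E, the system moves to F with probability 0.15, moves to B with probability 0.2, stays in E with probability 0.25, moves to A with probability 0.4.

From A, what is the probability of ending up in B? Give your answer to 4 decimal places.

0.5185

Let h(s) be the probability of absorption at B starting from transient state s. Then h(B) = 1 and h(F) = 0. By first-step analysis:
h(A) = 0.2·1 + 0.3·h(A) + 0.2·0 + 0.3·h(E)
h(E) = 0.2·1 + 0.4·h(A) + 0.15·0 + 0.25·h(E)
Solving: h(A) = 0.5185, h(E) = 0.5432.
Starting from A, the probability is 0.5185.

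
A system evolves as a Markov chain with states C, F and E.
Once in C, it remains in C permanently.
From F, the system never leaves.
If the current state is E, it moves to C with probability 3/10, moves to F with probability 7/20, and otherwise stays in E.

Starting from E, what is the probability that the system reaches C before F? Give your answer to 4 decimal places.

0.4615

Let h(s) be the probability of absorption at C starting from transient state s. Then h(C) = 1 and h(F) = 0. By first-step analysis:
h(E) = 0.3·1 + 0.35·0 + 0.35·h(E)
Solving: h(E) = 0.4615.
Starting from E, the probability is 0.4615.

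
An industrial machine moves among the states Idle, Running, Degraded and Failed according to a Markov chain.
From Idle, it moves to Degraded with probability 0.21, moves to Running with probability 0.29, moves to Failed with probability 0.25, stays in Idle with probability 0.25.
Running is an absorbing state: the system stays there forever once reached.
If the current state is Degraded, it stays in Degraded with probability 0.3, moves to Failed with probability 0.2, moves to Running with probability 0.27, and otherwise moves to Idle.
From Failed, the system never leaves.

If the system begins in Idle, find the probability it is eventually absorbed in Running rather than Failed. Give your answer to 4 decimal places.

Let h(s) be the probability of absorption at Running starting from transient state s. Then h(Running) = 1 and h(Failed) = 0. By first-step analysis:
h(Idle) = 0.25·h(Idle) + 0.29·1 + 0.21·h(Degraded) + 0.25·0
h(Degraded) = 0.23·h(Idle) + 0.27·1 + 0.3·h(Degraded) + 0.2·0
Solving: h(Idle) = 0.5448, h(Degraded) = 0.5647.
Starting from Idle, the probability is 0.5448.

0.5448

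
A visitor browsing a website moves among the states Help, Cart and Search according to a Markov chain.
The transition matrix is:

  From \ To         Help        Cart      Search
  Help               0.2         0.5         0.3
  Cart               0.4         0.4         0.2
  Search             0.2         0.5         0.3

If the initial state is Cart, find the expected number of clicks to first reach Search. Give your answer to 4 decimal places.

4.2857

Let t(s) be the expected number of clicks to first reach Search from state s, with t(Search) = 0. Conditioning on the first click:
t(Help) = 1 + 0.2·t(Help) + 0.5·t(Cart)
t(Cart) = 1 + 0.4·t(Help) + 0.4·t(Cart)
Solving: t(Help) = 3.9286, t(Cart) = 4.2857.
Expected clicks from Cart to Search: 4.2857.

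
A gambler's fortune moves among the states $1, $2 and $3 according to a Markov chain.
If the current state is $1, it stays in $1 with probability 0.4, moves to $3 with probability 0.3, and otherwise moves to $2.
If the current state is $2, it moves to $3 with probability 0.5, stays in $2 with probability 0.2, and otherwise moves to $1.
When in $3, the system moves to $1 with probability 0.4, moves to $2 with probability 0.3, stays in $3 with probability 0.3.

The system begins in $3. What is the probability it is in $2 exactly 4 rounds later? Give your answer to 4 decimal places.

0.2727

Propagate the distribution vector 4 rounds from $3.
After 0 rounds: (0.0000, 0.0000, 1.0000)
After 1 round: (0.4000, 0.3000, 0.3000)
After 2 rounds: (0.3700, 0.2700, 0.3600)
After 3 rounds: (0.3730, 0.2730, 0.3540)
After 4 rounds: (0.3727, 0.2727, 0.3546)
P(in $2 after 4 rounds) = 0.2727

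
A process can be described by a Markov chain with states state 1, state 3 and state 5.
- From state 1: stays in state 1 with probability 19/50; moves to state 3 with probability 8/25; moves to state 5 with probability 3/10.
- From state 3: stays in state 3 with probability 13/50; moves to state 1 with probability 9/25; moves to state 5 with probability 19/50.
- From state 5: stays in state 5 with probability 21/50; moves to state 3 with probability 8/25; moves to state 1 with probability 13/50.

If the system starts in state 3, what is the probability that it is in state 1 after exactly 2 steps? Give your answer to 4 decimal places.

Sum over the intermediate state after 1 step:
P = P(state 3→state 1)·P(state 1→state 1) + P(state 3→state 3)·P(state 3→state 1) + P(state 3→state 5)·P(state 5→state 1)
  = 0.36×0.38 + 0.26×0.36 + 0.38×0.26
  = 0.1368 + 0.0936 + 0.0988 = 0.3292

0.3292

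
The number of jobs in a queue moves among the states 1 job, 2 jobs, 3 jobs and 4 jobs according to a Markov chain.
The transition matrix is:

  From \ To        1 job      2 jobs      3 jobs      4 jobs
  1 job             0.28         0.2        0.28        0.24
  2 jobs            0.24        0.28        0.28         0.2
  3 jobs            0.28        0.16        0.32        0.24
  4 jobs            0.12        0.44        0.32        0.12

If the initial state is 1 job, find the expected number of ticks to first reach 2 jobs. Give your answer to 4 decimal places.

Let t(s) be the expected number of ticks to first reach 2 jobs from state s, with t(2 jobs) = 0. Conditioning on the first tick:
t(1 job) = 1 + 0.28·t(1 job) + 0.28·t(3 jobs) + 0.24·t(4 jobs)
t(3 jobs) = 1 + 0.28·t(1 job) + 0.32·t(3 jobs) + 0.24·t(4 jobs)
t(4 jobs) = 1 + 0.12·t(1 job) + 0.32·t(3 jobs) + 0.12·t(4 jobs)
Solving: t(1 job) = 4.1770, t(3 jobs) = 4.3511, t(4 jobs) = 3.2882.
Expected ticks from 1 job to 2 jobs: 4.1770.

4.1770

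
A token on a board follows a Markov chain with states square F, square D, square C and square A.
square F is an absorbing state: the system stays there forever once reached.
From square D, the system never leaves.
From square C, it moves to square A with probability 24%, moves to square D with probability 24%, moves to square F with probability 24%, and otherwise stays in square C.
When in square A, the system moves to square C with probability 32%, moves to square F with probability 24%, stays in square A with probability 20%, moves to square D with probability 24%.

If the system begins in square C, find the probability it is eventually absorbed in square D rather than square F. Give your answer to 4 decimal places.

Let h(s) be the probability of absorption at square D starting from transient state s. Then h(square D) = 1 and h(square F) = 0. By first-step analysis:
h(square C) = 0.24·0 + 0.24·1 + 0.28·h(square C) + 0.24·h(square A)
h(square A) = 0.24·0 + 0.24·1 + 0.32·h(square C) + 0.2·h(square A)
Solving: h(square C) = 0.5000, h(square A) = 0.5000.
Starting from square C, the probability is 0.5000.

0.5000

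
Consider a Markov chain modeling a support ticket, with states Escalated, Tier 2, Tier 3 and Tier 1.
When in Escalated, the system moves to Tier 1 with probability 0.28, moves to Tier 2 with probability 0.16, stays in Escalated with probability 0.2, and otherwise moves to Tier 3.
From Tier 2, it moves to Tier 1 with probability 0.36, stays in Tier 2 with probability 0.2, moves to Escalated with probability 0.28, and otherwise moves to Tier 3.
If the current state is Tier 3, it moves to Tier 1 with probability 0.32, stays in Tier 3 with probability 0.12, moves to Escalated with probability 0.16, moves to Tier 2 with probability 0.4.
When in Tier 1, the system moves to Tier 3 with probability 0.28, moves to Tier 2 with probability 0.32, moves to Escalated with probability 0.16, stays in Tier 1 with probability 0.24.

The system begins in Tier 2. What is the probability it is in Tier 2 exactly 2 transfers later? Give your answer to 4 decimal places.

0.2640

Propagate the distribution vector 2 transfers from Tier 2.
After 0 transfers: (0.0000, 1.0000, 0.0000, 0.0000)
After 1 transfer: (0.2800, 0.2000, 0.1600, 0.3600)
After 2 transfers: (0.1952, 0.2640, 0.2528, 0.2880)
P(in Tier 2 after 2 transfers) = 0.2640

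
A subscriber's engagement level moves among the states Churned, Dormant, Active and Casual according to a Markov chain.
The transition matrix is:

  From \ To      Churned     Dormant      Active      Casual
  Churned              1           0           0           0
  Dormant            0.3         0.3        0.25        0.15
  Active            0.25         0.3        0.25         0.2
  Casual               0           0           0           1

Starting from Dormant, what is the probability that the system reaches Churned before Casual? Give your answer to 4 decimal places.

Let h(s) be the probability of absorption at Churned starting from transient state s. Then h(Churned) = 1 and h(Casual) = 0. By first-step analysis:
h(Dormant) = 0.3·1 + 0.3·h(Dormant) + 0.25·h(Active) + 0.15·0
h(Active) = 0.25·1 + 0.3·h(Dormant) + 0.25·h(Active) + 0.2·0
Solving: h(Dormant) = 0.6389, h(Active) = 0.5889.
Starting from Dormant, the probability is 0.6389.

0.6389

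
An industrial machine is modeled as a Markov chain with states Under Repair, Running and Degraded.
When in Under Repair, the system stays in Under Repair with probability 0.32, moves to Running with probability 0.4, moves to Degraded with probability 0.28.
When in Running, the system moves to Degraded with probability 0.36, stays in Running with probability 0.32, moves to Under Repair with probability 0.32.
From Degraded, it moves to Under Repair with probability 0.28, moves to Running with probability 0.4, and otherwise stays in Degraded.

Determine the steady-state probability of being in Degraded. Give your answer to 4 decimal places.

0.3225

Let the stationary distribution be π with π = πP and π_1 + π_2 + π_3 = 1.
π_1 = 0.32·π_1 + 0.32·π_2 + 0.28·π_3
π_2 = 0.4·π_1 + 0.32·π_2 + 0.4·π_3
Solving with the normalization constraint gives π = (0.3071, 0.3704, 0.3225).
So the stationary probability of Degraded is 0.3225.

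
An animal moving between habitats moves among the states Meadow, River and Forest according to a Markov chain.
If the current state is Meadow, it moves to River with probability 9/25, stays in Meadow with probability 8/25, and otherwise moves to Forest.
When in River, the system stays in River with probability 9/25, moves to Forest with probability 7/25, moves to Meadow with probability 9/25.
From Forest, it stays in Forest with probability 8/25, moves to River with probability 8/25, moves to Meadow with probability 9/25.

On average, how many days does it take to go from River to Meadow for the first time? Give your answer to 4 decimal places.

2.7778

Let t(s) be the expected number of days to first reach Meadow from state s, with t(Meadow) = 0. Conditioning on the first day:
t(River) = 1 + 0.36·t(River) + 0.28·t(Forest)
t(Forest) = 1 + 0.32·t(River) + 0.32·t(Forest)
Solving: t(River) = 2.7778, t(Forest) = 2.7778.
Expected days from River to Meadow: 2.7778.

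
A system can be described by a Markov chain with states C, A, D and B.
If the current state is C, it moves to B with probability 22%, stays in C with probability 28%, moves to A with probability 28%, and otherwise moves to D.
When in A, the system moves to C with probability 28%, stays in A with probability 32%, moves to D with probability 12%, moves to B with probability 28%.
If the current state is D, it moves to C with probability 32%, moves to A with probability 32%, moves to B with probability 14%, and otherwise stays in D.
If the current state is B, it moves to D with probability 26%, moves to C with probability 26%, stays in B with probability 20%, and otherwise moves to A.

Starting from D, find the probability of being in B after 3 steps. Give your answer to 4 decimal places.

0.2182

Propagate the distribution vector 3 steps from D.
After 0 steps: (0.0000, 0.0000, 1.0000, 0.0000)
After 1 step: (0.3200, 0.3200, 0.2200, 0.1400)
After 2 steps: (0.2860, 0.3016, 0.1936, 0.2188)
After 3 steps: (0.2834, 0.2998, 0.1986, 0.2182)
P(in B after 3 steps) = 0.2182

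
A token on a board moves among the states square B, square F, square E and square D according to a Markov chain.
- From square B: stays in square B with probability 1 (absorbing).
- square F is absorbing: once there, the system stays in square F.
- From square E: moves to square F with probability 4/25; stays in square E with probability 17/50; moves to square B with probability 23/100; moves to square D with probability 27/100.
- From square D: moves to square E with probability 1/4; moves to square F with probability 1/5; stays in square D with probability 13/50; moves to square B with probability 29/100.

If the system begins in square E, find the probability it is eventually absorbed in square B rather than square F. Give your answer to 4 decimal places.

Let h(s) be the probability of absorption at square B starting from transient state s. Then h(square B) = 1 and h(square F) = 0. By first-step analysis:
h(square E) = 0.23·1 + 0.16·0 + 0.34·h(square E) + 0.27·h(square D)
h(square D) = 0.29·1 + 0.2·0 + 0.25·h(square E) + 0.26·h(square D)
Solving: h(square E) = 0.5904, h(square D) = 0.5914.
Starting from square E, the probability is 0.5904.

0.5904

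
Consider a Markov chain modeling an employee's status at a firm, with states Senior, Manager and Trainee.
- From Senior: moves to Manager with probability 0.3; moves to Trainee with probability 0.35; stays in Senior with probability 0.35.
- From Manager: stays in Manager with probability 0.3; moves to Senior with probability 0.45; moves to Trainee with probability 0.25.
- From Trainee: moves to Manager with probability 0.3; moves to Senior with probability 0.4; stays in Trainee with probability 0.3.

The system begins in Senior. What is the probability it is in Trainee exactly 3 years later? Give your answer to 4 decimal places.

0.3049

Propagate the distribution vector 3 years from Senior.
After 0 years: (1.0000, 0.0000, 0.0000)
After 1 year: (0.3500, 0.3000, 0.3500)
After 2 years: (0.3975, 0.3000, 0.3025)
After 3 years: (0.3951, 0.3000, 0.3049)
P(in Trainee after 3 years) = 0.3049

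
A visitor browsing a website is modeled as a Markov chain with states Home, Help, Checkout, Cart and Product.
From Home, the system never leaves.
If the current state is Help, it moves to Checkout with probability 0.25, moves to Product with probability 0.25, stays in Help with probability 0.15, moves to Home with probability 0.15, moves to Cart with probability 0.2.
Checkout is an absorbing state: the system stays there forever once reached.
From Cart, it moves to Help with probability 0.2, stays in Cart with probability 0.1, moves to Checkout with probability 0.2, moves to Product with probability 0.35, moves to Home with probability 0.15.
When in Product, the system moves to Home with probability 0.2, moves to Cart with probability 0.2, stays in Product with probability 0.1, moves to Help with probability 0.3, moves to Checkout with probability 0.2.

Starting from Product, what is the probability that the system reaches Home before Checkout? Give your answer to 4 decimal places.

Let h(s) be the probability of absorption at Home starting from transient state s. Then h(Home) = 1 and h(Checkout) = 0. By first-step analysis:
h(Help) = 0.15·1 + 0.15·h(Help) + 0.25·0 + 0.2·h(Cart) + 0.25·h(Product)
h(Cart) = 0.15·1 + 0.2·h(Help) + 0.2·0 + 0.1·h(Cart) + 0.35·h(Product)
h(Product) = 0.2·1 + 0.3·h(Help) + 0.2·0 + 0.2·h(Cart) + 0.1·h(Product)
Solving: h(Help) = 0.4135, h(Cart) = 0.4363, h(Product) = 0.4570.
Starting from Product, the probability is 0.4570.

0.4570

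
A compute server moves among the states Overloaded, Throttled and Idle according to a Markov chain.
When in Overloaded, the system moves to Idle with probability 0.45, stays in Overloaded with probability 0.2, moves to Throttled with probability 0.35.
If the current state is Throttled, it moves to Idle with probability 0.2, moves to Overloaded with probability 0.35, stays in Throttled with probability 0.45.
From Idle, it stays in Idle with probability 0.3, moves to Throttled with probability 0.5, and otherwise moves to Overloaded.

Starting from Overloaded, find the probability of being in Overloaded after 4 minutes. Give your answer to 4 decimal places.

0.2659

Propagate the distribution vector 4 minutes from Overloaded.
After 0 minutes: (1.0000, 0.0000, 0.0000)
After 1 minute: (0.2000, 0.3500, 0.4500)
After 2 minutes: (0.2525, 0.4525, 0.2950)
After 3 minutes: (0.2679, 0.4395, 0.2926)
After 4 minutes: (0.2659, 0.4378, 0.2962)
P(in Overloaded after 4 minutes) = 0.2659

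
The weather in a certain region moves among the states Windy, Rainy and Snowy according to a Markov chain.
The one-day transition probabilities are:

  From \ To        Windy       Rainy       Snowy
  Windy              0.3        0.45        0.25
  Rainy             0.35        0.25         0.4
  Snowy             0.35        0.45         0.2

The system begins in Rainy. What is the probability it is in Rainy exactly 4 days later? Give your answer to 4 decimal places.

0.3760

Propagate the distribution vector 4 days from Rainy.
After 0 days: (0.0000, 1.0000, 0.0000)
After 1 day: (0.3500, 0.2500, 0.4000)
After 2 days: (0.3325, 0.4000, 0.2675)
After 3 days: (0.3334, 0.3700, 0.2966)
After 4 days: (0.3333, 0.3760, 0.2907)
P(in Rainy after 4 days) = 0.3760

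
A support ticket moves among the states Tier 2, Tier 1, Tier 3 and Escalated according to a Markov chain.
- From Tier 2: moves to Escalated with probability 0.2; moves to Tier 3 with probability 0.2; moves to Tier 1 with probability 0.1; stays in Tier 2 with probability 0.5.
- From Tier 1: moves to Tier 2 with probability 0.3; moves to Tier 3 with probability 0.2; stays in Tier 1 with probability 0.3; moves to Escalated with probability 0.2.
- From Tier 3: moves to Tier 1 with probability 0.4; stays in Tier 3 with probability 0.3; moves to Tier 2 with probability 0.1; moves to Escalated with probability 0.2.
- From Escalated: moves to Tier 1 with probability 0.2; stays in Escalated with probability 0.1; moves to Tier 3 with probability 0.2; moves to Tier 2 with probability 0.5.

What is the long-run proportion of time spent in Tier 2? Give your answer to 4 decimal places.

Let the stationary distribution be π with π = πP and π_1 + π_2 + π_3 + π_4 = 1.
π_1 = 0.5·π_1 + 0.3·π_2 + 0.1·π_3 + 0.5·π_4
π_2 = 0.1·π_1 + 0.3·π_2 + 0.4·π_3 + 0.2·π_4
π_3 = 0.2·π_1 + 0.2·π_2 + 0.3·π_3 + 0.2·π_4
Solving with the normalization constraint gives π = (0.3649, 0.2311, 0.2222, 0.1818).
So the stationary probability of Tier 2 is 0.3649.

0.3649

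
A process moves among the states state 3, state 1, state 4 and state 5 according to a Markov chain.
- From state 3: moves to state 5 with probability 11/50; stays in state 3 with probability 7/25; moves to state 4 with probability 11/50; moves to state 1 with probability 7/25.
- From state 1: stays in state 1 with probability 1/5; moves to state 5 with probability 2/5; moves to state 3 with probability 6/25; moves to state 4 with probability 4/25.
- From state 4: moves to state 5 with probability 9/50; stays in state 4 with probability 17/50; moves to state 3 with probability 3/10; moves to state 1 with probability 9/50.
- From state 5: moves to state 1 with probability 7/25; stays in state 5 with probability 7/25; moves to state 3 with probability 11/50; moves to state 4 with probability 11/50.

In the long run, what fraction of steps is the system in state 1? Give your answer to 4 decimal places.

0.2376

Let the stationary distribution be π with π = πP and π_1 + π_2 + π_3 + π_4 = 1.
π_1 = 0.28·π_1 + 0.24·π_2 + 0.3·π_3 + 0.22·π_4
π_2 = 0.28·π_1 + 0.2·π_2 + 0.18·π_3 + 0.28·π_4
π_3 = 0.22·π_1 + 0.16·π_2 + 0.34·π_3 + 0.22·π_4
Solving with the normalization constraint gives π = (0.2590, 0.2376, 0.2338, 0.2696).
So the stationary probability of state 1 is 0.2376.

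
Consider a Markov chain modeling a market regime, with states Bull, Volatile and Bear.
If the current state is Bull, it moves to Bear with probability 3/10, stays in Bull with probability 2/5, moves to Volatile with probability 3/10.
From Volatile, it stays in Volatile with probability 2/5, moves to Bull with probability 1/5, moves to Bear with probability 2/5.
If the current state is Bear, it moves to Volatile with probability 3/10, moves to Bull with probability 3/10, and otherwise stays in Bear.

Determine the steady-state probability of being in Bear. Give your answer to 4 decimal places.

Let the stationary distribution be π with π = πP and π_1 + π_2 + π_3 = 1.
π_1 = 0.4·π_1 + 0.2·π_2 + 0.3·π_3
π_2 = 0.3·π_1 + 0.4·π_2 + 0.3·π_3
Solving with the normalization constraint gives π = (0.2963, 0.3333, 0.3704).
So the stationary probability of Bear is 0.3704.

0.3704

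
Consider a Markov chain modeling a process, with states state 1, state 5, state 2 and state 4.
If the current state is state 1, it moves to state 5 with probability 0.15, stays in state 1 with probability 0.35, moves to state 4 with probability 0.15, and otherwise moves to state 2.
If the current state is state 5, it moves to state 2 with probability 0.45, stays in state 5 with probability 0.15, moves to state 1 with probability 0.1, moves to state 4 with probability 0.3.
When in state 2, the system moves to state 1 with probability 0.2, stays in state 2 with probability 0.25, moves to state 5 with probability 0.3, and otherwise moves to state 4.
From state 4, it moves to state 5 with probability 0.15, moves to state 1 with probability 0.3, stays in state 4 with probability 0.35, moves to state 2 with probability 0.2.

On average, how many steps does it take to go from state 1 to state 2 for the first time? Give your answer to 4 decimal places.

3.0061

Let t(s) be the expected number of steps to first reach state 2 from state s, with t(state 2) = 0. Conditioning on the first step:
t(state 1) = 1 + 0.35·t(state 1) + 0.15·t(state 5) + 0.15·t(state 4)
t(state 5) = 1 + 0.1·t(state 1) + 0.15·t(state 5) + 0.3·t(state 4)
t(state 4) = 1 + 0.3·t(state 1) + 0.15·t(state 5) + 0.35·t(state 4)
Solving: t(state 1) = 3.0061, t(state 5) = 2.7900, t(state 4) = 3.5698.
Expected steps from state 1 to state 2: 3.0061.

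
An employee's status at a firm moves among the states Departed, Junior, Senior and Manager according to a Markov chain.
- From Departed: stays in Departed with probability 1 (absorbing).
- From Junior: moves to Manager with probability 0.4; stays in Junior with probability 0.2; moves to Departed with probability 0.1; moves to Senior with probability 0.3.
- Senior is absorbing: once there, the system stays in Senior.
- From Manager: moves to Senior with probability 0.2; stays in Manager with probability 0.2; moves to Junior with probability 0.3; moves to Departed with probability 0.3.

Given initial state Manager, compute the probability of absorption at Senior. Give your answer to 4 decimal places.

Let h(s) be the probability of absorption at Senior starting from transient state s. Then h(Senior) = 1 and h(Departed) = 0. By first-step analysis:
h(Junior) = 0.1·0 + 0.2·h(Junior) + 0.3·1 + 0.4·h(Manager)
h(Manager) = 0.3·0 + 0.3·h(Junior) + 0.2·1 + 0.2·h(Manager)
Solving: h(Junior) = 0.6154, h(Manager) = 0.4808.
Starting from Manager, the probability is 0.4808.

0.4808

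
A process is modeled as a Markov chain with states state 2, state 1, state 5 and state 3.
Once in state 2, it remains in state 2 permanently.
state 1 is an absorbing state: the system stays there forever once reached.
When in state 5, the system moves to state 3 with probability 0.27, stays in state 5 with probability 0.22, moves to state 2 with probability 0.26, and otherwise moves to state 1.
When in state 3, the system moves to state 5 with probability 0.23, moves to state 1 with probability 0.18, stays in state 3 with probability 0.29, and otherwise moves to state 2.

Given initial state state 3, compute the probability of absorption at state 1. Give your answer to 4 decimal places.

Let h(s) be the probability of absorption at state 1 starting from transient state s. Then h(state 1) = 1 and h(state 2) = 0. By first-step analysis:
h(state 5) = 0.26·0 + 0.25·1 + 0.22·h(state 5) + 0.27·h(state 3)
h(state 3) = 0.3·0 + 0.18·1 + 0.23·h(state 5) + 0.29·h(state 3)
Solving: h(state 5) = 0.4598, h(state 3) = 0.4025.
Starting from state 3, the probability is 0.4025.

0.4025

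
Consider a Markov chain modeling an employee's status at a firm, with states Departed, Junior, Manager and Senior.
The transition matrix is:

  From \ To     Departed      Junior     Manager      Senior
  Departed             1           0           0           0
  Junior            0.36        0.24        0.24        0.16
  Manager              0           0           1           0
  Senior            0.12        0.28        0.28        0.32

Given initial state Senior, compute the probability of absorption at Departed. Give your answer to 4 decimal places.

0.4068

Let h(s) be the probability of absorption at Departed starting from transient state s. Then h(Departed) = 1 and h(Manager) = 0. By first-step analysis:
h(Junior) = 0.36·1 + 0.24·h(Junior) + 0.24·0 + 0.16·h(Senior)
h(Senior) = 0.12·1 + 0.28·h(Junior) + 0.28·0 + 0.32·h(Senior)
Solving: h(Junior) = 0.5593, h(Senior) = 0.4068.
Starting from Senior, the probability is 0.4068.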